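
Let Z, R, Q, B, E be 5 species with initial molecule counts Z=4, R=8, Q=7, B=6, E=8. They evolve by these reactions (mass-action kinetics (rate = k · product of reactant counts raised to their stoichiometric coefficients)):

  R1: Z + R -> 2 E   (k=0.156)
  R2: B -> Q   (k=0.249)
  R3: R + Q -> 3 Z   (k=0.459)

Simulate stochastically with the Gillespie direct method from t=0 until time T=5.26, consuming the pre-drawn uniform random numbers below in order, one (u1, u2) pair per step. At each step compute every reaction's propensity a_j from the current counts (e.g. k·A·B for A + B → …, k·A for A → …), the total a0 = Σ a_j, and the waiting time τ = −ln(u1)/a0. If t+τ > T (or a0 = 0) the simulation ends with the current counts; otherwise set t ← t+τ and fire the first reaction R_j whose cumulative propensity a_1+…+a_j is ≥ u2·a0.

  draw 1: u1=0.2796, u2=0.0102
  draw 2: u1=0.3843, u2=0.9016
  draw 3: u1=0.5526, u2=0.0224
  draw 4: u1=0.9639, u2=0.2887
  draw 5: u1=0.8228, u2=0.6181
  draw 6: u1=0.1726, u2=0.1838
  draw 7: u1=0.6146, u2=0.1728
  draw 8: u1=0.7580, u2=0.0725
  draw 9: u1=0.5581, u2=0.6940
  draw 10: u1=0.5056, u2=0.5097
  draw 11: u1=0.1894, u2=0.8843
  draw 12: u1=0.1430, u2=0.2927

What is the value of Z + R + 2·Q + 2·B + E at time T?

Value at T = 46

Check how each reaction changes W = Z + R + 2·Q + 2·B + E (weight of products minus weight of reactants):
R1: Z + R -> 2 E: (1·2) − (1·1 + 1·1) = 2 − 2 = 0
R2: B -> Q: (2·1) − (2·1) = 2 − 2 = 0
R3: R + Q -> 3 Z: (1·3) − (1·1 + 2·1) = 3 − 3 = 0
Every reaction leaves W unchanged, so W is conserved and no simulation is needed: W(T) = W(0) = 4 + 8 + 2·7 + 2·6 + 8 = 46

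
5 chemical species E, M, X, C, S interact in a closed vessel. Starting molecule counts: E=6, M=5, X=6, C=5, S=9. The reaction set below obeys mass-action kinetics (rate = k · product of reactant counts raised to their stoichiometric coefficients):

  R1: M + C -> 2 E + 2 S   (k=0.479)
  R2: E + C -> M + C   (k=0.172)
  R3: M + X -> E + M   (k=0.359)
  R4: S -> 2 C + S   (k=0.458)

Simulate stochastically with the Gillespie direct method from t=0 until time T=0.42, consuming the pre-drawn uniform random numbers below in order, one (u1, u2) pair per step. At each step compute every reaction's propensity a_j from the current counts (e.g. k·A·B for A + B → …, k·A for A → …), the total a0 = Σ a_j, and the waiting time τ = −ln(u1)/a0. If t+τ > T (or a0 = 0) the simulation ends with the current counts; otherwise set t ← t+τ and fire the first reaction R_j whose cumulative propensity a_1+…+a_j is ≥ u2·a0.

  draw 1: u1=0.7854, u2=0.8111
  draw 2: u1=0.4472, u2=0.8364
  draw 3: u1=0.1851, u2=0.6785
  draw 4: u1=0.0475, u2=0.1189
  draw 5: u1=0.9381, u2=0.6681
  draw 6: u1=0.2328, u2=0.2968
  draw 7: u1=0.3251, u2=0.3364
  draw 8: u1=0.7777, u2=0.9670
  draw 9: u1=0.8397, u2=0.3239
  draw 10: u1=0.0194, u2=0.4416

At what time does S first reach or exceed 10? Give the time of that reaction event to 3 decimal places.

Threshold first reached at t = 0.194

t=0.000: E=6 M=5 X=6 C=5 S=9
Draw 1: a1=11.975, a2=5.160, a3=10.770, a4=4.122, a0=32.027; τ=−ln(0.7854)/32.027=0.008 → t=0.008; u2·a0=0.8111·32.027=25.977; a1+a2=17.135 < 25.977 ≤ a1+…+a3=27.905 → R3 fires; E=7 M=5 X=5 C=5 S=9
Draw 2: a1=11.975, a2=6.020, a3=8.975, a4=4.122, a0=31.092; τ=−ln(0.4472)/31.092=0.026 → t=0.033; u2·a0=0.8364·31.092=26.005; a1+a2=17.995 < 26.005 ≤ a1+…+a3=26.970 → R3 fires; E=8 M=5 X=4 C=5 S=9
Draw 3: a1=11.975, a2=6.880, a3=7.180, a4=4.122, a0=30.157; τ=−ln(0.1851)/30.157=0.056 → t=0.089; u2·a0=0.6785·30.157=20.462; a1+a2=18.855 < 20.462 ≤ a1+…+a3=26.035 → R3 fires; E=9 M=5 X=3 C=5 S=9
Draw 4: a1=11.975, a2=7.740, a3=5.385, a4=4.122, a0=29.222; τ=−ln(0.0475)/29.222=0.104 → t=0.194; u2·a0=0.1189·29.222=3.474 ≤ a1=11.975 → R1 fires; E=11 M=4 X=3 C=4 S=11
Draw 5: a1=7.664, a2=7.568, a3=4.308, a4=5.038, a0=24.578; τ=−ln(0.9381)/24.578=0.003 → t=0.196; u2·a0=0.6681·24.578=16.421; a1+a2=15.232 < 16.421 ≤ a1+…+a3=19.540 → R3 fires; E=12 M=4 X=2 C=4 S=11
Draw 6: a1=7.664, a2=8.256, a3=2.872, a4=5.038, a0=23.830; τ=−ln(0.2328)/23.830=0.061 → t=0.257; u2·a0=0.2968·23.830=7.073 ≤ a1=7.664 → R1 fires; E=14 M=3 X=2 C=3 S=13
Draw 7: a1=4.311, a2=7.224, a3=2.154, a4=5.954, a0=19.643; τ=−ln(0.3251)/19.643=0.057 → t=0.315; u2·a0=0.3364·19.643=6.608; a1=4.311 < 6.608 ≤ a1+a2=11.535 → R2 fires; E=13 M=4 X=2 C=3 S=13
Draw 8: a1=5.748, a2=6.708, a3=2.872, a4=5.954, a0=21.282; τ=−ln(0.7777)/21.282=0.012 → t=0.326; u2·a0=0.9670·21.282=20.580; a1+…+a3=15.328 < 20.580 ≤ a1+…+a4=21.282 → R4 fires; E=13 M=4 X=2 C=5 S=13
Draw 9: a1=9.580, a2=11.180, a3=2.872, a4=5.954, a0=29.586; τ=−ln(0.8397)/29.586=0.006 → t=0.332; u2·a0=0.3239·29.586=9.583; a1=9.580 < 9.583 ≤ a1+a2=20.760 → R2 fires; E=12 M=5 X=2 C=5 S=13
Draw 10: a1=11.975, a2=10.320, a3=3.590, a4=5.954, a0=31.839; τ=−ln(0.0194)/31.839=0.124 → t=0.456 > T=0.42: stop.
S first becomes ≥ 10 when it reaches 11 at the event at t=0.194.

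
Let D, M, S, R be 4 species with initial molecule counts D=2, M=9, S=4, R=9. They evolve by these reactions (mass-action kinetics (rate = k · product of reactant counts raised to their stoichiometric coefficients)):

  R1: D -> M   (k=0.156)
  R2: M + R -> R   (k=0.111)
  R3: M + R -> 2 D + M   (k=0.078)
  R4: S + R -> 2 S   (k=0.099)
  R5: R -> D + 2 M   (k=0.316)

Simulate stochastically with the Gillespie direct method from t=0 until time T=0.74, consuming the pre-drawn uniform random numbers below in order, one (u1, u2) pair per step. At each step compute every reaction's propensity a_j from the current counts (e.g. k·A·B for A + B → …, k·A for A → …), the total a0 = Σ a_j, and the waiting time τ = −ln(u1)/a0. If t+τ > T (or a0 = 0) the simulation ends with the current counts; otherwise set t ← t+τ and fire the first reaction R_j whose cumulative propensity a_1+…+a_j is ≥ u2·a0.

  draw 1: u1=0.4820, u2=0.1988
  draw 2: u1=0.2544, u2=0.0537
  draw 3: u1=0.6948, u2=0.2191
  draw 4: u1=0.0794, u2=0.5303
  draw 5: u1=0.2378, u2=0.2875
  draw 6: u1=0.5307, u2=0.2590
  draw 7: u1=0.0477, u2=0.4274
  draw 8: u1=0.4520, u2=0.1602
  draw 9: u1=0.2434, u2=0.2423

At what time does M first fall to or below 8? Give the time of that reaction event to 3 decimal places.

t=0.000: D=2 M=9 S=4 R=9
Draw 1: a1=0.312, a2=8.991, a3=6.318, a4=3.564, a5=2.844, a0=22.029; τ=−ln(0.4820)/22.029=0.033 → t=0.033; u2·a0=0.1988·22.029=4.379; a1=0.312 < 4.379 ≤ a1+a2=9.303 → R2 fires; D=2 M=8 S=4 R=9
Draw 2: a1=0.312, a2=7.992, a3=5.616, a4=3.564, a5=2.844, a0=20.328; τ=−ln(0.2544)/20.328=0.067 → t=0.100; u2·a0=0.0537·20.328=1.092; a1=0.312 < 1.092 ≤ a1+a2=8.304 → R2 fires; D=2 M=7 S=4 R=9
Draw 3: a1=0.312, a2=6.993, a3=4.914, a4=3.564, a5=2.844, a0=18.627; τ=−ln(0.6948)/18.627=0.020 → t=0.120; u2·a0=0.2191·18.627=4.081; a1=0.312 < 4.081 ≤ a1+a2=7.305 → R2 fires; D=2 M=6 S=4 R=9
Draw 4: a1=0.312, a2=5.994, a3=4.212, a4=3.564, a5=2.844, a0=16.926; τ=−ln(0.0794)/16.926=0.150 → t=0.270; u2·a0=0.5303·16.926=8.976; a1+a2=6.306 < 8.976 ≤ a1+…+a3=10.518 → R3 fires; D=4 M=6 S=4 R=8
Draw 5: a1=0.624, a2=5.328, a3=3.744, a4=3.168, a5=2.528, a0=15.392; τ=−ln(0.2378)/15.392=0.093 → t=0.363; u2·a0=0.2875·15.392=4.425; a1=0.624 < 4.425 ≤ a1+a2=5.952 → R2 fires; D=4 M=5 S=4 R=8
Draw 6: a1=0.624, a2=4.440, a3=3.120, a4=3.168, a5=2.528, a0=13.880; τ=−ln(0.5307)/13.880=0.046 → t=0.409; u2·a0=0.2590·13.880=3.595; a1=0.624 < 3.595 ≤ a1+a2=5.064 → R2 fires; D=4 M=4 S=4 R=8
Draw 7: a1=0.624, a2=3.552, a3=2.496, a4=3.168, a5=2.528, a0=12.368; τ=−ln(0.0477)/12.368=0.246 → t=0.655; u2·a0=0.4274·12.368=5.286; a1+a2=4.176 < 5.286 ≤ a1+…+a3=6.672 → R3 fires; D=6 M=4 S=4 R=7
Draw 8: a1=0.936, a2=3.108, a3=2.184, a4=2.772, a5=2.212, a0=11.212; τ=−ln(0.4520)/11.212=0.071 → t=0.725; u2·a0=0.1602·11.212=1.796; a1=0.936 < 1.796 ≤ a1+a2=4.044 → R2 fires; D=6 M=3 S=4 R=7
Draw 9: a1=0.936, a2=2.331, a3=1.638, a4=2.772, a5=2.212, a0=9.889; τ=−ln(0.2434)/9.889=0.143 → t=0.868 > T=0.74: stop.
M first becomes ≤ 8 when it reaches 8 at the event at t=0.033.

Threshold first reached at t = 0.033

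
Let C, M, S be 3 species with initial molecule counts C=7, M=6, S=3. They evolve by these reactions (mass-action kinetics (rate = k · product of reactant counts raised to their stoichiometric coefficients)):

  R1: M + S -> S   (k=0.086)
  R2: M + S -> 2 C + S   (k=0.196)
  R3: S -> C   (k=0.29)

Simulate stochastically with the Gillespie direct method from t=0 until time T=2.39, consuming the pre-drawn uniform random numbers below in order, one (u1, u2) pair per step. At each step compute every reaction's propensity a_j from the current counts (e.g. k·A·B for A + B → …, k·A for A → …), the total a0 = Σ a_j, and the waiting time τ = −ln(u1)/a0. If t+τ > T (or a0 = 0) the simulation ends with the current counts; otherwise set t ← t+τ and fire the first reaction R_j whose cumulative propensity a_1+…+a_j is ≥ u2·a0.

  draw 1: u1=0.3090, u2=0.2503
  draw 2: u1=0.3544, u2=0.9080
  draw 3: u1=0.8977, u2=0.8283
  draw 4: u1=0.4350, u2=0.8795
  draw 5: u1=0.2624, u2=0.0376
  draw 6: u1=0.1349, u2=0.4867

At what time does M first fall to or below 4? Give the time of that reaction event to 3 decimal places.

Threshold first reached at t = 0.433

t=0.000: C=7 M=6 S=3
Draw 1: a1=1.548, a2=3.528, a3=0.870, a0=5.946; τ=−ln(0.3090)/5.946=0.198 → t=0.198; u2·a0=0.2503·5.946=1.488 ≤ a1=1.548 → R1 fires; C=7 M=5 S=3
Draw 2: a1=1.290, a2=2.940, a3=0.870, a0=5.100; τ=−ln(0.3544)/5.100=0.203 → t=0.401; u2·a0=0.9080·5.100=4.631; a1+a2=4.230 < 4.631 ≤ a1+…+a3=5.100 → R3 fires; C=8 M=5 S=2
Draw 3: a1=0.860, a2=1.960, a3=0.580, a0=3.400; τ=−ln(0.8977)/3.400=0.032 → t=0.433; u2·a0=0.8283·3.400=2.816; a1=0.860 < 2.816 ≤ a1+a2=2.820 → R2 fires; C=10 M=4 S=2
Draw 4: a1=0.688, a2=1.568, a3=0.580, a0=2.836; τ=−ln(0.4350)/2.836=0.294 → t=0.726; u2·a0=0.8795·2.836=2.494; a1+a2=2.256 < 2.494 ≤ a1+…+a3=2.836 → R3 fires; C=11 M=4 S=1
Draw 5: a1=0.344, a2=0.784, a3=0.290, a0=1.418; τ=−ln(0.2624)/1.418=0.944 → t=1.670; u2·a0=0.0376·1.418=0.053 ≤ a1=0.344 → R1 fires; C=11 M=3 S=1
Draw 6: a1=0.258, a2=0.588, a3=0.290, a0=1.136; τ=−ln(0.1349)/1.136=1.763 → t=3.433 > T=2.39: stop.
M first becomes ≤ 4 when it reaches 4 at the event at t=0.433.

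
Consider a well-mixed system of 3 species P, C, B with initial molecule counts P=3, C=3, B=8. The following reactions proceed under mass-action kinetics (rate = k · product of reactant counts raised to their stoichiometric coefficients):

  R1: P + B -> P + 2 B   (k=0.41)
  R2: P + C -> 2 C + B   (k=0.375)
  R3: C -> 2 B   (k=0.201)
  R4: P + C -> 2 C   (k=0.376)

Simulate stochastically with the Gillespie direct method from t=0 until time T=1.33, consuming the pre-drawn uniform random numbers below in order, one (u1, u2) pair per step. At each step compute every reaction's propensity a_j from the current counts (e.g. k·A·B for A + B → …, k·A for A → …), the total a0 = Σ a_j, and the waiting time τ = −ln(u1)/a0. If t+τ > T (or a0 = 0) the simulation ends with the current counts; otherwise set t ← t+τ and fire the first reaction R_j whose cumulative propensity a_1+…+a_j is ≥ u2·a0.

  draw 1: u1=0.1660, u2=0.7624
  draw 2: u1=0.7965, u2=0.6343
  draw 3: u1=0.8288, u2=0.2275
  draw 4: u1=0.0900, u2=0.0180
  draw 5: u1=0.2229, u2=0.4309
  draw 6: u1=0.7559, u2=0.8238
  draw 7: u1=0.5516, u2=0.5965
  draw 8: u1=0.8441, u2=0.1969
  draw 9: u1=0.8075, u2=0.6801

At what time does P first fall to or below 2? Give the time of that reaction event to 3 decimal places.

Threshold first reached at t = 0.104

t=0.000: P=3 C=3 B=8
Draw 1: a1=9.840, a2=3.375, a3=0.603, a4=3.384, a0=17.202; τ=−ln(0.1660)/17.202=0.104 → t=0.104; u2·a0=0.7624·17.202=13.115; a1=9.840 < 13.115 ≤ a1+a2=13.215 → R2 fires; P=2 C=4 B=9
Draw 2: a1=7.380, a2=3.000, a3=0.804, a4=3.008, a0=14.192; τ=−ln(0.7965)/14.192=0.016 → t=0.120; u2·a0=0.6343·14.192=9.002; a1=7.380 < 9.002 ≤ a1+a2=10.380 → R2 fires; P=1 C=5 B=10
Draw 3: a1=4.100, a2=1.875, a3=1.005, a4=1.880, a0=8.860; τ=−ln(0.8288)/8.860=0.021 → t=0.142; u2·a0=0.2275·8.860=2.016 ≤ a1=4.100 → R1 fires; P=1 C=5 B=11
Draw 4: a1=4.510, a2=1.875, a3=1.005, a4=1.880, a0=9.270; τ=−ln(0.0900)/9.270=0.260 → t=0.401; u2·a0=0.0180·9.270=0.167 ≤ a1=4.510 → R1 fires; P=1 C=5 B=12
Draw 5: a1=4.920, a2=1.875, a3=1.005, a4=1.880, a0=9.680; τ=−ln(0.2229)/9.680=0.155 → t=0.556; u2·a0=0.4309·9.680=4.171 ≤ a1=4.920 → R1 fires; P=1 C=5 B=13
Draw 6: a1=5.330, a2=1.875, a3=1.005, a4=1.880, a0=10.090; τ=−ln(0.7559)/10.090=0.028 → t=0.584; u2·a0=0.8238·10.090=8.312; a1+…+a3=8.210 < 8.312 ≤ a1+…+a4=10.090 → R4 fires; P=0 C=6 B=13
Draw 7: a1=0.000, a2=0.000, a3=1.206, a4=0.000, a0=1.206; τ=−ln(0.5516)/1.206=0.493 → t=1.077; u2·a0=0.5965·1.206=0.719; a1+a2=0.000 < 0.719 ≤ a1+…+a3=1.206 → R3 fires; P=0 C=5 B=15
Draw 8: a1=0.000, a2=0.000, a3=1.005, a4=0.000, a0=1.005; τ=−ln(0.8441)/1.005=0.169 → t=1.246; u2·a0=0.1969·1.005=0.198; a1+a2=0.000 < 0.198 ≤ a1+…+a3=1.005 → R3 fires; P=0 C=4 B=17
Draw 9: a1=0.000, a2=0.000, a3=0.804, a4=0.000, a0=0.804; τ=−ln(0.8075)/0.804=0.266 → t=1.512 > T=1.33: stop.
P first becomes ≤ 2 when it reaches 2 at the event at t=0.104.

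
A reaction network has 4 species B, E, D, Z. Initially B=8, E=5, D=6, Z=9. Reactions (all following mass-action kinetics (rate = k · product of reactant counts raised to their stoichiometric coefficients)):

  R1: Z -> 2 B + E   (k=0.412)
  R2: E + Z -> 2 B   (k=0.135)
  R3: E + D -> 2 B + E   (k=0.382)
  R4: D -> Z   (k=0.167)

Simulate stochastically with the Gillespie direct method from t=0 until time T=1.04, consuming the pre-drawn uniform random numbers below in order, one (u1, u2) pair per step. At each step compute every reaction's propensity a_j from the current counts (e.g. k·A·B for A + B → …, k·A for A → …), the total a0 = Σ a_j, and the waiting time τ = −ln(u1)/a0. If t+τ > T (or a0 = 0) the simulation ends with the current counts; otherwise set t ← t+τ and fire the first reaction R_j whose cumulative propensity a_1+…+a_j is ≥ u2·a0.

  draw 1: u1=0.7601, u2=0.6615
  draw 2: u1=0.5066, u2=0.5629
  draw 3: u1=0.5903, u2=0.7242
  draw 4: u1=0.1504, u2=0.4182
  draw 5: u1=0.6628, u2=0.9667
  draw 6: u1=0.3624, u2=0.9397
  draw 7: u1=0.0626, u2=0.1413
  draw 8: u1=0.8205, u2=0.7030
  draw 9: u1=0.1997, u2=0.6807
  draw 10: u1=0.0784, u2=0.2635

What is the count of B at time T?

B at T = 24

t=0.000: B=8 E=5 D=6 Z=9
Draw 1: a1=3.708, a2=6.075, a3=11.460, a4=1.002, a0=22.245; τ=−ln(0.7601)/22.245=0.012 → t=0.012; u2·a0=0.6615·22.245=14.715; a1+a2=9.783 < 14.715 ≤ a1+…+a3=21.243 → R3 fires; B=10 E=5 D=5 Z=9
Draw 2: a1=3.708, a2=6.075, a3=9.550, a4=0.835, a0=20.168; τ=−ln(0.5066)/20.168=0.034 → t=0.046; u2·a0=0.5629·20.168=11.353; a1+a2=9.783 < 11.353 ≤ a1+…+a3=19.333 → R3 fires; B=12 E=5 D=4 Z=9
Draw 3: a1=3.708, a2=6.075, a3=7.640, a4=0.668, a0=18.091; τ=−ln(0.5903)/18.091=0.029 → t=0.075; u2·a0=0.7242·18.091=13.102; a1+a2=9.783 < 13.102 ≤ a1+…+a3=17.423 → R3 fires; B=14 E=5 D=3 Z=9
Draw 4: a1=3.708, a2=6.075, a3=5.730, a4=0.501, a0=16.014; τ=−ln(0.1504)/16.014=0.118 → t=0.193; u2·a0=0.4182·16.014=6.697; a1=3.708 < 6.697 ≤ a1+a2=9.783 → R2 fires; B=16 E=4 D=3 Z=8
Draw 5: a1=3.296, a2=4.320, a3=4.584, a4=0.501, a0=12.701; τ=−ln(0.6628)/12.701=0.032 → t=0.226; u2·a0=0.9667·12.701=12.278; a1+…+a3=12.200 < 12.278 ≤ a1+…+a4=12.701 → R4 fires; B=16 E=4 D=2 Z=9
Draw 6: a1=3.708, a2=4.860, a3=3.056, a4=0.334, a0=11.958; τ=−ln(0.3624)/11.958=0.085 → t=0.311; u2·a0=0.9397·11.958=11.237; a1+a2=8.568 < 11.237 ≤ a1+…+a3=11.624 → R3 fires; B=18 E=4 D=1 Z=9
Draw 7: a1=3.708, a2=4.860, a3=1.528, a4=0.167, a0=10.263; τ=−ln(0.0626)/10.263=0.270 → t=0.581; u2·a0=0.1413·10.263=1.450 ≤ a1=3.708 → R1 fires; B=20 E=5 D=1 Z=8
Draw 8: a1=3.296, a2=5.400, a3=1.910, a4=0.167, a0=10.773; τ=−ln(0.8205)/10.773=0.018 → t=0.599; u2·a0=0.7030·10.773=7.573; a1=3.296 < 7.573 ≤ a1+a2=8.696 → R2 fires; B=22 E=4 D=1 Z=7
Draw 9: a1=2.884, a2=3.780, a3=1.528, a4=0.167, a0=8.359; τ=−ln(0.1997)/8.359=0.193 → t=0.792; u2·a0=0.6807·8.359=5.690; a1=2.884 < 5.690 ≤ a1+a2=6.664 → R2 fires; B=24 E=3 D=1 Z=6
Draw 10: a1=2.472, a2=2.430, a3=1.146, a4=0.167, a0=6.215; τ=−ln(0.0784)/6.215=0.410 → t=1.201 > T=1.04: stop.
Read off B at T=1.04: 24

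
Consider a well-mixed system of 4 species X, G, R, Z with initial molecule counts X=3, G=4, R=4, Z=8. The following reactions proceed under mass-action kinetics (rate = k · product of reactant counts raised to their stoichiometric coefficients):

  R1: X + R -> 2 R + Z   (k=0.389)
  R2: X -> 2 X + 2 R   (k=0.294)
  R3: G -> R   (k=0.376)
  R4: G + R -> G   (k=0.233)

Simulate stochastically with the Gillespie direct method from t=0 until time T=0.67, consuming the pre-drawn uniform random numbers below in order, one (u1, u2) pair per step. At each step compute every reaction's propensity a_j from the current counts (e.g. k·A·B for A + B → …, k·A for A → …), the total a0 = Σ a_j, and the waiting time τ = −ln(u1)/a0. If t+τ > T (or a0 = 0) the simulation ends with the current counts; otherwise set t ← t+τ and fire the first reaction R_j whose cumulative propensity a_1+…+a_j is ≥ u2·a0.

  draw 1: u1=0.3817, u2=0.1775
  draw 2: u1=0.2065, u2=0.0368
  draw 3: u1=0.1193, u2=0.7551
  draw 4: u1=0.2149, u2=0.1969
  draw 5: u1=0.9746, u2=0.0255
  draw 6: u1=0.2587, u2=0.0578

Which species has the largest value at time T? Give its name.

t=0.000: X=3 G=4 R=4 Z=8
Draw 1: a1=4.668, a2=0.882, a3=1.504, a4=3.728, a0=10.782; τ=−ln(0.3817)/10.782=0.089 → t=0.089; u2·a0=0.1775·10.782=1.914 ≤ a1=4.668 → R1 fires; X=2 G=4 R=5 Z=9
Draw 2: a1=3.890, a2=0.588, a3=1.504, a4=4.660, a0=10.642; τ=−ln(0.2065)/10.642=0.148 → t=0.238; u2·a0=0.0368·10.642=0.392 ≤ a1=3.890 → R1 fires; X=1 G=4 R=6 Z=10
Draw 3: a1=2.334, a2=0.294, a3=1.504, a4=5.592, a0=9.724; τ=−ln(0.1193)/9.724=0.219 → t=0.456; u2·a0=0.7551·9.724=7.343; a1+…+a3=4.132 < 7.343 ≤ a1+…+a4=9.724 → R4 fires; X=1 G=4 R=5 Z=10
Draw 4: a1=1.945, a2=0.294, a3=1.504, a4=4.660, a0=8.403; τ=−ln(0.2149)/8.403=0.183 → t=0.639; u2·a0=0.1969·8.403=1.655 ≤ a1=1.945 → R1 fires; X=0 G=4 R=6 Z=11
Draw 5: a1=0.000, a2=0.000, a3=1.504, a4=5.592, a0=7.096; τ=−ln(0.9746)/7.096=0.004 → t=0.643; u2·a0=0.0255·7.096=0.181; a1+a2=0.000 < 0.181 ≤ a1+…+a3=1.504 → R3 fires; X=0 G=3 R=7 Z=11
Draw 6: a1=0.000, a2=0.000, a3=1.128, a4=4.893, a0=6.021; τ=−ln(0.2587)/6.021=0.225 → t=0.867 > T=0.67: stop.
At T=0.67: X=0 G=3 R=7 Z=11; the largest is Z.

Dominant species at T: Z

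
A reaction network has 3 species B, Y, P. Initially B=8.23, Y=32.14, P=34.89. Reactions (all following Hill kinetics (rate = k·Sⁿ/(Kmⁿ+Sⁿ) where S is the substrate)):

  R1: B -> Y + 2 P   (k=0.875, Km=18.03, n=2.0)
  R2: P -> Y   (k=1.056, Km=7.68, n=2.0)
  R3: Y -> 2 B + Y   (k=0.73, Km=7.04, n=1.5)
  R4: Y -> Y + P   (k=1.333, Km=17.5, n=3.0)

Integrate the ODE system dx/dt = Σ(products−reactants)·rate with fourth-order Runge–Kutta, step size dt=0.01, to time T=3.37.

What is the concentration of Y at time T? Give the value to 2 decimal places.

RK4 with dt=0.01: 337 steps to T=3.37. Trajectory (selected grid times):
t=0.00: B=8.23 Y=32.14 P=34.89
t=0.37: B=8.66 Y=32.57 P=35.06
t=0.75: B=9.10 Y=33.02 P=35.25
t=1.12: B=9.53 Y=33.46 P=35.44
t=1.50: B=9.96 Y=33.92 P=35.65
t=1.87: B=10.37 Y=34.37 P=35.87
t=2.25: B=10.80 Y=34.84 P=36.10
t=2.62: B=11.20 Y=35.30 P=36.34
t=3.00: B=11.62 Y=35.78 P=36.60
t=3.37: B=12.02 Y=36.25 P=36.87
Read off Y at T=3.37: 36.25

Y at T = 36.25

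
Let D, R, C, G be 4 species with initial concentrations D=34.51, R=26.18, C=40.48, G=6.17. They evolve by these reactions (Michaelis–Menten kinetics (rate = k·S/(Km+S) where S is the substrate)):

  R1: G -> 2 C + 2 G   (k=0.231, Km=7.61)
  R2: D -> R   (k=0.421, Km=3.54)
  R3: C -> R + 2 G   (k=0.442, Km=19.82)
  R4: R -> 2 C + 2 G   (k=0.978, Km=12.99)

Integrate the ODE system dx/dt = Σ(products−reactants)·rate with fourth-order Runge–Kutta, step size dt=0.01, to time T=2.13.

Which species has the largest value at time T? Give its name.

RK4 with dt=0.01: 213 steps to T=2.13. Trajectory (selected grid times):
t=0.00: D=34.51 R=26.18 C=40.48 G=6.17
t=0.24: D=34.42 R=26.19 C=40.77 G=6.65
t=0.47: D=34.33 R=26.19 C=41.06 G=7.11
t=0.71: D=34.24 R=26.20 C=41.35 G=7.60
t=0.95: D=34.15 R=26.20 C=41.65 G=8.08
t=1.18: D=34.06 R=26.21 C=41.94 G=8.55
t=1.42: D=33.97 R=26.22 C=42.24 G=9.04
t=1.66: D=33.88 R=26.22 C=42.54 G=9.53
t=1.89: D=33.79 R=26.23 C=42.83 G=10.00
t=2.13: D=33.70 R=26.24 C=43.14 G=10.49
At T=2.13: D=33.70 R=26.24 C=43.14 G=10.49; the largest is C.

Dominant species at T: C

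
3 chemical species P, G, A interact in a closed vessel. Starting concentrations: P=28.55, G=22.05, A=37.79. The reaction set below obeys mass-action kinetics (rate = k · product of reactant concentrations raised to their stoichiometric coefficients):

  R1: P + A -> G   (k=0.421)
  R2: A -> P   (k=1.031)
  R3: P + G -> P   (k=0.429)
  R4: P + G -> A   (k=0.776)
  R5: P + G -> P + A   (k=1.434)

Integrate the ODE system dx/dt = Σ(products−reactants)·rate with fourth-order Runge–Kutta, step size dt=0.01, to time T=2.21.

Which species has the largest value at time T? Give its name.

RK4 with dt=0.01: 221 steps to T=2.21. Trajectory (selected grid times):
t=0.00: P=28.55 G=22.05 A=37.79
t=0.25: P=1.89 G=6.84 A=35.93
t=0.49: P=1.80 G=5.56 A=28.16
t=0.74: P=1.79 G=4.40 A=21.95
t=0.98: P=1.79 G=3.48 A=17.31
t=1.23: P=1.79 G=2.73 A=13.52
t=1.47: P=1.79 G=2.15 A=10.67
t=1.72: P=1.79 G=1.68 A=8.34
t=1.96: P=1.79 G=1.33 A=6.58
t=2.21: P=1.79 G=1.04 A=5.14
At T=2.21: P=1.79 G=1.04 A=5.14; the largest is A.

Dominant species at T: A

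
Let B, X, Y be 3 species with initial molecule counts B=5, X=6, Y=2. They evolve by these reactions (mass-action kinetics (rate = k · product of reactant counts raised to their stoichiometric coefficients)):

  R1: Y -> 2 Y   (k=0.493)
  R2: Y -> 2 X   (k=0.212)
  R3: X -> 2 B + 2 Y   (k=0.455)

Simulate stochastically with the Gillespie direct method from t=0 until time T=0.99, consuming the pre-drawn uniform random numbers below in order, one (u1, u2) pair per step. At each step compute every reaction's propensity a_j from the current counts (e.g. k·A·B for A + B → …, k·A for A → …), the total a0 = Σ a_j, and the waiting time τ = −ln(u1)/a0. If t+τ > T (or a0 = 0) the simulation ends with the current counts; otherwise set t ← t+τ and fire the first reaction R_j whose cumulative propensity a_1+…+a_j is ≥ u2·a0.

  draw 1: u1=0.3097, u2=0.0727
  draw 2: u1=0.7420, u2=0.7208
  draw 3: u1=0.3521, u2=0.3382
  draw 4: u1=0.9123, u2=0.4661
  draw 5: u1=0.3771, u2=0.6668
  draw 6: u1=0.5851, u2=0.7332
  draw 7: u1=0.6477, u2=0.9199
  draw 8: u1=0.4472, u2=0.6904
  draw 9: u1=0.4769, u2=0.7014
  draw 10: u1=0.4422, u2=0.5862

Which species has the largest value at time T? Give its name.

t=0.000: B=5 X=6 Y=2
Draw 1: a1=0.986, a2=0.424, a3=2.730, a0=4.140; τ=−ln(0.3097)/4.140=0.283 → t=0.283; u2·a0=0.0727·4.140=0.301 ≤ a1=0.986 → R1 fires; B=5 X=6 Y=3
Draw 2: a1=1.479, a2=0.636, a3=2.730, a0=4.845; τ=−ln(0.7420)/4.845=0.062 → t=0.345; u2·a0=0.7208·4.845=3.492; a1+a2=2.115 < 3.492 ≤ a1+…+a3=4.845 → R3 fires; B=7 X=5 Y=5
Draw 3: a1=2.465, a2=1.060, a3=2.275, a0=5.800; τ=−ln(0.3521)/5.800=0.180 → t=0.525; u2·a0=0.3382·5.800=1.962 ≤ a1=2.465 → R1 fires; B=7 X=5 Y=6
Draw 4: a1=2.958, a2=1.272, a3=2.275, a0=6.505; τ=−ln(0.9123)/6.505=0.014 → t=0.539; u2·a0=0.4661·6.505=3.032; a1=2.958 < 3.032 ≤ a1+a2=4.230 → R2 fires; B=7 X=7 Y=5
Draw 5: a1=2.465, a2=1.060, a3=3.185, a0=6.710; τ=−ln(0.3771)/6.710=0.145 → t=0.684; u2·a0=0.6668·6.710=4.474; a1+a2=3.525 < 4.474 ≤ a1+…+a3=6.710 → R3 fires; B=9 X=6 Y=7
Draw 6: a1=3.451, a2=1.484, a3=2.730, a0=7.665; τ=−ln(0.5851)/7.665=0.070 → t=0.754; u2·a0=0.7332·7.665=5.620; a1+a2=4.935 < 5.620 ≤ a1+…+a3=7.665 → R3 fires; B=11 X=5 Y=9
Draw 7: a1=4.437, a2=1.908, a3=2.275, a0=8.620; τ=−ln(0.6477)/8.620=0.050 → t=0.804; u2·a0=0.9199·8.620=7.930; a1+a2=6.345 < 7.930 ≤ a1+…+a3=8.620 → R3 fires; B=13 X=4 Y=11
Draw 8: a1=5.423, a2=2.332, a3=1.820, a0=9.575; τ=−ln(0.4472)/9.575=0.084 → t=0.889; u2·a0=0.6904·9.575=6.611; a1=5.423 < 6.611 ≤ a1+a2=7.755 → R2 fires; B=13 X=6 Y=10
Draw 9: a1=4.930, a2=2.120, a3=2.730, a0=9.780; τ=−ln(0.4769)/9.780=0.076 → t=0.964; u2·a0=0.7014·9.780=6.860; a1=4.930 < 6.860 ≤ a1+a2=7.050 → R2 fires; B=13 X=8 Y=9
Draw 10: a1=4.437, a2=1.908, a3=3.640, a0=9.985; τ=−ln(0.4422)/9.985=0.082 → t=1.046 > T=0.99: stop.
At T=0.99: B=13 X=8 Y=9; the largest is B.

Dominant species at T: B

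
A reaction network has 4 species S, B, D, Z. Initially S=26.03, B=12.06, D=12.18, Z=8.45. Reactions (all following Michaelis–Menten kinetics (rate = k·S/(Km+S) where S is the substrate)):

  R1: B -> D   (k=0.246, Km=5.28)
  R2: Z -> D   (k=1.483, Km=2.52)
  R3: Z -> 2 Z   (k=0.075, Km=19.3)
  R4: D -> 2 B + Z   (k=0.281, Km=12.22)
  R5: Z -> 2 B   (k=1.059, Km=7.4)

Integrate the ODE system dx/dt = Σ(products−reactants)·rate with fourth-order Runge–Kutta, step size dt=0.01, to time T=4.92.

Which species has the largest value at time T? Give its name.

Dominant species at T: S

RK4 with dt=0.01: 492 steps to T=4.92. Trajectory (selected grid times):
t=0.00: S=26.03 B=12.06 D=12.18 Z=8.45
t=0.55: S=26.03 B=12.73 D=12.82 Z=7.62
t=1.09: S=26.03 B=13.35 D=13.43 Z=6.83
t=1.64: S=26.03 B=13.96 D=14.03 Z=6.07
t=2.19: S=26.03 B=14.54 D=14.61 Z=5.34
t=2.73: S=26.03 B=15.07 D=15.16 Z=4.67
t=3.28: S=26.03 B=15.57 D=15.69 Z=4.03
t=3.83: S=26.03 B=16.03 D=16.19 Z=3.44
t=4.37: S=26.03 B=16.45 D=16.65 Z=2.92
t=4.92: S=26.03 B=16.84 D=17.08 Z=2.44
At T=4.92: S=26.03 B=16.84 D=17.08 Z=2.44; the largest is S.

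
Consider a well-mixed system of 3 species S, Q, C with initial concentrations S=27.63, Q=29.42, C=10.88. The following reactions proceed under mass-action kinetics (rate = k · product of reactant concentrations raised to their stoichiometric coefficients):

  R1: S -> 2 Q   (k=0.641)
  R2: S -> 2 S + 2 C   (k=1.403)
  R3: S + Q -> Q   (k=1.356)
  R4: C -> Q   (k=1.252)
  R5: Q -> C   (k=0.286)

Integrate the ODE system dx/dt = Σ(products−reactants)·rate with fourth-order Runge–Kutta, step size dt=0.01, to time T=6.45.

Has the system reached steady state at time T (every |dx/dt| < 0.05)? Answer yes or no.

Steady state at T: yes

RK4 with dt=0.01: 645 steps to T=6.45. Trajectory (selected grid times):
t=0.00: S=27.63 Q=29.42 C=10.88
t=0.72: S=0.00 Q=33.50 C=9.62
t=1.43: S=0.00 Q=34.57 C=8.56
t=2.15: S=0.00 Q=34.93 C=8.20
t=2.87: S=0.00 Q=35.05 C=8.08
t=3.58: S=0.00 Q=35.09 C=8.04
t=4.30: S=0.00 Q=35.10 C=8.03
t=5.02: S=0.00 Q=35.11 C=8.02
t=5.73: S=0.00 Q=35.11 C=8.02
t=6.45: S=0.00 Q=35.11 C=8.02
Rates at T: R1=0.0000, R2=0.0000, R3=0.0000, R4=10.0413, R5=10.0409
dx/dt at T (Σ net stoichiometry × rate): S=-0.0000, Q=+0.0004, C=-0.0004
Largest |dx/dt| is |+0.0004| (Q) < 0.05 → steady.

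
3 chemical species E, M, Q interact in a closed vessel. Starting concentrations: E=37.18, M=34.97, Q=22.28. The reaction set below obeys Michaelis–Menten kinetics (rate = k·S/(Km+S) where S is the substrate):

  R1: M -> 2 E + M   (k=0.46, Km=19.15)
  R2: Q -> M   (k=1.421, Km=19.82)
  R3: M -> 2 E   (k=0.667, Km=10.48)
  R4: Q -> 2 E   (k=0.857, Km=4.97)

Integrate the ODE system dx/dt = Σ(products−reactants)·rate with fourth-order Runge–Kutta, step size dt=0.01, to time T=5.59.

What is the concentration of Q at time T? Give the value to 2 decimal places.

Q at T = 14.71

RK4 with dt=0.01: 559 steps to T=5.59. Trajectory (selected grid times):
t=0.00: E=37.18 M=34.97 Q=22.28
t=0.62: E=39.05 M=35.11 Q=21.39
t=1.24: E=40.92 M=35.25 Q=20.50
t=1.86: E=42.78 M=35.37 Q=19.63
t=2.48: E=44.63 M=35.49 Q=18.78
t=3.11: E=46.50 M=35.59 Q=17.92
t=3.73: E=48.34 M=35.69 Q=17.10
t=4.35: E=50.17 M=35.77 Q=16.28
t=4.97: E=51.99 M=35.84 Q=15.49
t=5.59: E=53.80 M=35.90 Q=14.71
Read off Q at T=5.59: 14.71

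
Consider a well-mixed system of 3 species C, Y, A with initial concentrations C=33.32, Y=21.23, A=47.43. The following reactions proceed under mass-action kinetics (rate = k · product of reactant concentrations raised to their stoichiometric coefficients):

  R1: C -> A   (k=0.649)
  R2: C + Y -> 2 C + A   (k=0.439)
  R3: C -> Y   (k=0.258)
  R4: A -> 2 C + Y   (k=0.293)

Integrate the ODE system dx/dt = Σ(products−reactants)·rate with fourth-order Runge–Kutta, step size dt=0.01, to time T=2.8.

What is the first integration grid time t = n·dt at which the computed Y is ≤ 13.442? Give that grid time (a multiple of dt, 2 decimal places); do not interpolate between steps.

Threshold first reached at t = 0.04

RK4 with dt=0.01: 280 steps to T=2.8. Trajectory (selected grid times):
t=0.00: C=33.32 Y=21.23 A=47.43
t=0.03: C=41.67 Y=13.52 A=56.17
t=0.04: C=43.96 Y=11.45 A=58.62
t=0.31: C=61.57 Y=1.49 A=82.27
t=0.62: C=72.97 Y=1.51 A=101.10
t=0.93: C=87.39 Y=1.53 A=123.55
t=1.24: C=105.28 Y=1.54 A=150.53
t=1.56: C=128.06 Y=1.55 A=184.27
t=1.87: C=155.11 Y=1.55 A=223.96
t=2.18: C=188.06 Y=1.55 A=272.05
t=2.49: C=228.15 Y=1.55 A=330.37
t=2.80: C=276.86 Y=1.55 A=401.15
Y(0.03)=13.517 > 13.442 but Y(0.04)=11.454 ≤ 13.442, so the first grid time is t=0.04.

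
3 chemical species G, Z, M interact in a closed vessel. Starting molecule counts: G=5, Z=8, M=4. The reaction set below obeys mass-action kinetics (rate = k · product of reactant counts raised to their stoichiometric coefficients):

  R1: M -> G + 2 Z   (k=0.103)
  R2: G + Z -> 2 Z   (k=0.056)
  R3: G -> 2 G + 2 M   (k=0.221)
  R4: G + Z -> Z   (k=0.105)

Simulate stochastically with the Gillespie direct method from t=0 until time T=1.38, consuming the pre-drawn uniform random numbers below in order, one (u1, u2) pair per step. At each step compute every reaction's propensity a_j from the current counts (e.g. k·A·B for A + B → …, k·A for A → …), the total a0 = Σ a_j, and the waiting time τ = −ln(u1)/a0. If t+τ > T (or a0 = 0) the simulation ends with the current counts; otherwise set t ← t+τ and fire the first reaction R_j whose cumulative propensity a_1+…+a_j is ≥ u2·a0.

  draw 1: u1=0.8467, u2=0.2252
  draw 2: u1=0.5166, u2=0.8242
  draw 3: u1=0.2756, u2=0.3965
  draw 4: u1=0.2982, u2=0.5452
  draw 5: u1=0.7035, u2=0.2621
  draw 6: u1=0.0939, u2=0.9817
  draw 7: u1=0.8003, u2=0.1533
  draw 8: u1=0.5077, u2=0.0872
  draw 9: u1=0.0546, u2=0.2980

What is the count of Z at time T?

Z at T = 14

t=0.000: G=5 Z=8 M=4
Draw 1: a1=0.412, a2=2.240, a3=1.105, a4=4.200, a0=7.957; τ=−ln(0.8467)/7.957=0.021 → t=0.021; u2·a0=0.2252·7.957=1.792; a1=0.412 < 1.792 ≤ a1+a2=2.652 → R2 fires; G=4 Z=9 M=4
Draw 2: a1=0.412, a2=2.016, a3=0.884, a4=3.780, a0=7.092; τ=−ln(0.5166)/7.092=0.093 → t=0.114; u2·a0=0.8242·7.092=5.845; a1+…+a3=3.312 < 5.845 ≤ a1+…+a4=7.092 → R4 fires; G=3 Z=9 M=4
Draw 3: a1=0.412, a2=1.512, a3=0.663, a4=2.835, a0=5.422; τ=−ln(0.2756)/5.422=0.238 → t=0.352; u2·a0=0.3965·5.422=2.150; a1+a2=1.924 < 2.150 ≤ a1+…+a3=2.587 → R3 fires; G=4 Z=9 M=6
Draw 4: a1=0.618, a2=2.016, a3=0.884, a4=3.780, a0=7.298; τ=−ln(0.2982)/7.298=0.166 → t=0.518; u2·a0=0.5452·7.298=3.979; a1+…+a3=3.518 < 3.979 ≤ a1+…+a4=7.298 → R4 fires; G=3 Z=9 M=6
Draw 5: a1=0.618, a2=1.512, a3=0.663, a4=2.835, a0=5.628; τ=−ln(0.7035)/5.628=0.062 → t=0.580; u2·a0=0.2621·5.628=1.475; a1=0.618 < 1.475 ≤ a1+a2=2.130 → R2 fires; G=2 Z=10 M=6
Draw 6: a1=0.618, a2=1.120, a3=0.442, a4=2.100, a0=4.280; τ=−ln(0.0939)/4.280=0.553 → t=1.133; u2·a0=0.9817·4.280=4.202; a1+…+a3=2.180 < 4.202 ≤ a1+…+a4=4.280 → R4 fires; G=1 Z=10 M=6
Draw 7: a1=0.618, a2=0.560, a3=0.221, a4=1.050, a0=2.449; τ=−ln(0.8003)/2.449=0.091 → t=1.224; u2·a0=0.1533·2.449=0.375 ≤ a1=0.618 → R1 fires; G=2 Z=12 M=5
Draw 8: a1=0.515, a2=1.344, a3=0.442, a4=2.520, a0=4.821; τ=−ln(0.5077)/4.821=0.141 → t=1.364; u2·a0=0.0872·4.821=0.420 ≤ a1=0.515 → R1 fires; G=3 Z=14 M=4
Draw 9: a1=0.412, a2=2.352, a3=0.663, a4=4.410, a0=7.837; τ=−ln(0.0546)/7.837=0.371 → t=1.735 > T=1.38: stop.
Read off Z at T=1.38: 14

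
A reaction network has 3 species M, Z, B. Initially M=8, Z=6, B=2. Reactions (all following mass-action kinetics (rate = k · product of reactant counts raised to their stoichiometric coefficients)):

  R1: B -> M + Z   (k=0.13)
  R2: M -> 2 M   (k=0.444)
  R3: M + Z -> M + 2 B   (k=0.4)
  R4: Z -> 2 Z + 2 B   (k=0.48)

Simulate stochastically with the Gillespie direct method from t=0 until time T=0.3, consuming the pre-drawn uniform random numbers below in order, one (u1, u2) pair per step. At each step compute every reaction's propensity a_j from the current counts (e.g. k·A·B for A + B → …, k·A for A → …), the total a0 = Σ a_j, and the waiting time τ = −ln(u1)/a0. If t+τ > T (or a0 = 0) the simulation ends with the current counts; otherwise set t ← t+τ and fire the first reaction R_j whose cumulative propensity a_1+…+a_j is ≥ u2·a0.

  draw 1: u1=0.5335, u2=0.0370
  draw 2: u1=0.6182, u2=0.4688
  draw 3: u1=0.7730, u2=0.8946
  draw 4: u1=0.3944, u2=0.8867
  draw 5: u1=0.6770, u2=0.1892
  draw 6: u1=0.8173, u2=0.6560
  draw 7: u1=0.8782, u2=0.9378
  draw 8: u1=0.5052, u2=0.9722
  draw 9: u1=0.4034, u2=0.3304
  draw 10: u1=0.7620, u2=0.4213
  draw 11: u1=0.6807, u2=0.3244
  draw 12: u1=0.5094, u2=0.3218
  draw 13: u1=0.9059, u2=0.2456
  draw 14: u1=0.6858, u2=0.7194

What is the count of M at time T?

M at T = 13

t=0.000: M=8 Z=6 B=2
Draw 1: a1=0.260, a2=3.552, a3=19.200, a4=2.880, a0=25.892; τ=−ln(0.5335)/25.892=0.024 → t=0.024; u2·a0=0.0370·25.892=0.958; a1=0.260 < 0.958 ≤ a1+a2=3.812 → R2 fires; M=9 Z=6 B=2
Draw 2: a1=0.260, a2=3.996, a3=21.600, a4=2.880, a0=28.736; τ=−ln(0.6182)/28.736=0.017 → t=0.041; u2·a0=0.4688·28.736=13.471; a1+a2=4.256 < 13.471 ≤ a1+…+a3=25.856 → R3 fires; M=9 Z=5 B=4
Draw 3: a1=0.520, a2=3.996, a3=18.000, a4=2.400, a0=24.916; τ=−ln(0.7730)/24.916=0.010 → t=0.051; u2·a0=0.8946·24.916=22.290; a1+a2=4.516 < 22.290 ≤ a1+…+a3=22.516 → R3 fires; M=9 Z=4 B=6
Draw 4: a1=0.780, a2=3.996, a3=14.400, a4=1.920, a0=21.096; τ=−ln(0.3944)/21.096=0.044 → t=0.095; u2·a0=0.8867·21.096=18.706; a1+a2=4.776 < 18.706 ≤ a1+…+a3=19.176 → R3 fires; M=9 Z=3 B=8
Draw 5: a1=1.040, a2=3.996, a3=10.800, a4=1.440, a0=17.276; τ=−ln(0.6770)/17.276=0.023 → t=0.118; u2·a0=0.1892·17.276=3.269; a1=1.040 < 3.269 ≤ a1+a2=5.036 → R2 fires; M=10 Z=3 B=8
Draw 6: a1=1.040, a2=4.440, a3=12.000, a4=1.440, a0=18.920; τ=−ln(0.8173)/18.920=0.011 → t=0.129; u2·a0=0.6560·18.920=12.412; a1+a2=5.480 < 12.412 ≤ a1+…+a3=17.480 → R3 fires; M=10 Z=2 B=10
Draw 7: a1=1.300, a2=4.440, a3=8.000, a4=0.960, a0=14.700; τ=−ln(0.8782)/14.700=0.009 → t=0.138; u2·a0=0.9378·14.700=13.786; a1+…+a3=13.740 < 13.786 ≤ a1+…+a4=14.700 → R4 fires; M=10 Z=3 B=12
Draw 8: a1=1.560, a2=4.440, a3=12.000, a4=1.440, a0=19.440; τ=−ln(0.5052)/19.440=0.035 → t=0.173; u2·a0=0.9722·19.440=18.900; a1+…+a3=18.000 < 18.900 ≤ a1+…+a4=19.440 → R4 fires; M=10 Z=4 B=14
Draw 9: a1=1.820, a2=4.440, a3=16.000, a4=1.920, a0=24.180; τ=−ln(0.4034)/24.180=0.038 → t=0.210; u2·a0=0.3304·24.180=7.989; a1+a2=6.260 < 7.989 ≤ a1+…+a3=22.260 → R3 fires; M=10 Z=3 B=16
Draw 10: a1=2.080, a2=4.440, a3=12.000, a4=1.440, a0=19.960; τ=−ln(0.7620)/19.960=0.014 → t=0.224; u2·a0=0.4213·19.960=8.409; a1+a2=6.520 < 8.409 ≤ a1+…+a3=18.520 → R3 fires; M=10 Z=2 B=18
Draw 11: a1=2.340, a2=4.440, a3=8.000, a4=0.960, a0=15.740; τ=−ln(0.6807)/15.740=0.024 → t=0.248; u2·a0=0.3244·15.740=5.106; a1=2.340 < 5.106 ≤ a1+a2=6.780 → R2 fires; M=11 Z=2 B=18
Draw 12: a1=2.340, a2=4.884, a3=8.800, a4=0.960, a0=16.984; τ=−ln(0.5094)/16.984=0.040 → t=0.288; u2·a0=0.3218·16.984=5.465; a1=2.340 < 5.465 ≤ a1+a2=7.224 → R2 fires; M=12 Z=2 B=18
Draw 13: a1=2.340, a2=5.328, a3=9.600, a4=0.960, a0=18.228; τ=−ln(0.9059)/18.228=0.005 → t=0.293; u2·a0=0.2456·18.228=4.477; a1=2.340 < 4.477 ≤ a1+a2=7.668 → R2 fires; M=13 Z=2 B=18
Draw 14: a1=2.340, a2=5.772, a3=10.400, a4=0.960, a0=19.472; τ=−ln(0.6858)/19.472=0.019 → t=0.313 > T=0.3: stop.
Read off M at T=0.3: 13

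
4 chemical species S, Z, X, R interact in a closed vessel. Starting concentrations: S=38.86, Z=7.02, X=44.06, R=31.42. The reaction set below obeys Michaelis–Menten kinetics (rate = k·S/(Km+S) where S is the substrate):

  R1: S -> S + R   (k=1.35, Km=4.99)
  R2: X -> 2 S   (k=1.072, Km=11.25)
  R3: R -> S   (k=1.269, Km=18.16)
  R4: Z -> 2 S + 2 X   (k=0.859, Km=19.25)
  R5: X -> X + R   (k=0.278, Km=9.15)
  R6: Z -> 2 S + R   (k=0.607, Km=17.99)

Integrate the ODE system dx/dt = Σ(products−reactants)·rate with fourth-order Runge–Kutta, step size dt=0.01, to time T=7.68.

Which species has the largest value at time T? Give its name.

RK4 with dt=0.01: 768 steps to T=7.68. Trajectory (selected grid times):
t=0.00: S=38.86 Z=7.02 X=44.06 R=31.42
t=0.85: S=41.66 Z=6.69 X=43.72 R=32.09
t=1.71: S=44.48 Z=6.36 X=43.36 R=32.77
t=2.56: S=47.24 Z=6.05 X=42.99 R=33.44
t=3.41: S=49.99 Z=5.75 X=42.61 R=34.10
t=4.27: S=52.74 Z=5.46 X=42.22 R=34.76
t=5.12: S=55.44 Z=5.18 X=41.82 R=35.41
t=5.97: S=58.12 Z=4.92 X=41.40 R=36.06
t=6.83: S=60.81 Z=4.66 X=40.97 R=36.71
t=7.68: S=63.45 Z=4.42 X=40.54 R=37.34
At T=7.68: S=63.45 Z=4.42 X=40.54 R=37.34; the largest is S.

Dominant species at T: S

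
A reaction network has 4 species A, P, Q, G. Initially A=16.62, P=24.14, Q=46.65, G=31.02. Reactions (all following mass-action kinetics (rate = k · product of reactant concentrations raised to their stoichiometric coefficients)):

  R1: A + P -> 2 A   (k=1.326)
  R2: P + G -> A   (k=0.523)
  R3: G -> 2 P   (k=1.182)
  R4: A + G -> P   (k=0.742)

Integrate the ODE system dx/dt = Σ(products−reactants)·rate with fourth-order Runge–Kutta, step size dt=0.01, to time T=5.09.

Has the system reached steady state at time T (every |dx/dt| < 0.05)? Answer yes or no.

Steady state at T: yes

RK4 with dt=0.01: 509 steps to T=5.09. Trajectory (selected grid times):
t=0.00: A=16.62 P=24.14 Q=46.65 G=31.02
t=0.57: A=43.27 P=0.00 Q=46.65 G=0.00
t=1.13: A=43.27 P=0.00 Q=46.65 G=0.00
t=1.70: A=43.27 P=0.00 Q=46.65 G=0.00
t=2.26: A=43.27 P=0.00 Q=46.65 G=0.00
t=2.83: A=43.27 P=0.00 Q=46.65 G=0.00
t=3.39: A=43.27 P=0.00 Q=46.65 G=0.00
t=3.96: A=43.27 P=0.00 Q=46.65 G=0.00
t=4.52: A=43.27 P=0.00 Q=46.65 G=0.00
t=5.09: A=43.27 P=0.00 Q=46.65 G=0.00
Rates at T: R1=0.0000, R2=0.0000, R3=0.0000, R4=0.0000
dx/dt at T (Σ net stoichiometry × rate): A=+0.0000, P=-0.0000, Q=+0.0000, G=-0.0000
Largest |dx/dt| is |+0.0000| (A) < 0.05 → steady.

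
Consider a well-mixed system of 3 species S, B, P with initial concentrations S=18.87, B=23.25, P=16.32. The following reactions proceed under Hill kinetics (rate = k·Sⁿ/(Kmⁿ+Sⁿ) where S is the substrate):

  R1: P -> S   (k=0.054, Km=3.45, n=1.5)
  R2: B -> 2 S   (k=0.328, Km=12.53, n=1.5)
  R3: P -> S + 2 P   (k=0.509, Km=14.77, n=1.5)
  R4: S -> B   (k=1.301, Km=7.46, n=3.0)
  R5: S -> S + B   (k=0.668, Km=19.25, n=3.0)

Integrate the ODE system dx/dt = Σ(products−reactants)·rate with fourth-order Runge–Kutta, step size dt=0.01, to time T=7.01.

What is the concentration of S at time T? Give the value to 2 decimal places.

RK4 with dt=0.01: 701 steps to T=7.01. Trajectory (selected grid times):
t=0.00: S=18.87 B=23.25 P=16.32
t=0.78: S=18.54 B=24.27 P=16.50
t=1.56: S=18.22 B=25.27 P=16.67
t=2.34: S=17.91 B=26.27 P=16.85
t=3.12: S=17.61 B=27.25 P=17.03
t=3.89: S=17.32 B=28.20 P=17.21
t=4.67: S=17.04 B=29.16 P=17.39
t=5.45: S=16.77 B=30.10 P=17.58
t=6.23: S=16.51 B=31.03 P=17.77
t=7.01: S=16.26 B=31.96 P=17.95
Read off S at T=7.01: 16.26

S at T = 16.26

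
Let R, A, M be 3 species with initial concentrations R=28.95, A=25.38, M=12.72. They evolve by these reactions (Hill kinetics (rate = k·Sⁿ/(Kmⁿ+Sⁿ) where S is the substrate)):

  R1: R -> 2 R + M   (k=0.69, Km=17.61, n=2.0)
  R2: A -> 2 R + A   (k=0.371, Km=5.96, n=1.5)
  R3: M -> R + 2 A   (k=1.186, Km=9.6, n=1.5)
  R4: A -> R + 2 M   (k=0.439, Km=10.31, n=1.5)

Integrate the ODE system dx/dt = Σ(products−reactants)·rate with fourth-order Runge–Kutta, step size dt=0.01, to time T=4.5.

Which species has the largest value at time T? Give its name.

RK4 with dt=0.01: 450 steps to T=4.5. Trajectory (selected grid times):
t=0.00: R=28.95 A=25.38 M=12.72
t=0.50: R=30.07 A=25.93 M=12.96
t=1.00: R=31.21 A=26.48 M=13.21
t=1.50: R=32.35 A=27.04 M=13.46
t=2.00: R=33.51 A=27.60 M=13.71
t=2.50: R=34.67 A=28.18 M=13.97
t=3.00: R=35.85 A=28.75 M=14.23
t=3.50: R=37.03 A=29.34 M=14.48
t=4.00: R=38.22 A=29.93 M=14.74
t=4.50: R=39.42 A=30.53 M=15.01
At T=4.5: R=39.42 A=30.53 M=15.01; the largest is R.

Dominant species at T: R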